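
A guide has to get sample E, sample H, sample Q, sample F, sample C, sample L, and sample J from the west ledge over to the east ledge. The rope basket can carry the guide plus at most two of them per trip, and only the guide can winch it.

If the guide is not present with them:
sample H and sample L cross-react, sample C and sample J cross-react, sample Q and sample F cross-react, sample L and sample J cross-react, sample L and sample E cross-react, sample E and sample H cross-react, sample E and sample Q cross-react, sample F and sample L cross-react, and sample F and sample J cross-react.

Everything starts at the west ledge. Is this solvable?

No

Whatever the first load, the items left behind include a forbidden pair without the guide. No opening move is safe, so no plan exists.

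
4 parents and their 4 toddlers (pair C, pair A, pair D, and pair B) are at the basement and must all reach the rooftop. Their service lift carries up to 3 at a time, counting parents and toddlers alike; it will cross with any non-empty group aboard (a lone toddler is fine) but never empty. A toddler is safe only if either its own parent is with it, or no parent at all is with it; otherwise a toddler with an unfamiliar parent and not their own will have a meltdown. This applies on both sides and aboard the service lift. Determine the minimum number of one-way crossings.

Counting alone: each trip to the rooftop takes at most 3 across and each return brings at least 1 back, so after t trips out (and t−1 returns) at most 3t − (t−1) of the 8 are across; that first reaches 8 at t = 4, so at least 7 crossings are needed.
The safety rule pushes this higher. Following every safe sequence of crossings, the most of the 8 that can be at the rooftop as the service lift arrives there on crossing 7 is 7 — never all 8.
So no plan with fewer than 9 crossings exists, and this one achieves 9:
1. parent C and toddler C cross → the rooftop.
2. parent C crosses ← the basement.
3. parent A, parent C, and toddler A cross → the rooftop.
4. parent C and toddler C cross ← the basement.
5. parent B, parent C, and parent D cross → the rooftop.
6. toddler A crosses ← the basement.
7. toddler A and toddler C cross → the rooftop.
8. toddler C crosses ← the basement.
9. toddler B, toddler C, and toddler D cross → the rooftop.

9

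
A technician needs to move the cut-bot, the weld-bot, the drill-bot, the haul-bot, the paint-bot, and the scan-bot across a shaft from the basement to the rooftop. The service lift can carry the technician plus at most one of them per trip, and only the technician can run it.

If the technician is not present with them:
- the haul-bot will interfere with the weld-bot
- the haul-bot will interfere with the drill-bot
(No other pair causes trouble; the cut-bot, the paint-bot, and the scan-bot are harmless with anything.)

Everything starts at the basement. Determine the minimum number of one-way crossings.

13

Counting alone: the technician can take at most 1 across per trip to the rooftop, so moving all 6 needs at least 6 loaded trips out, with a return between consecutive ones — at least 11 crossings.
The safety rule pushes this higher. Following every safe sequence of crossings, the most of the 6 that can be at the rooftop as the service lift arrives there on crossing 11 is 5 — never all 6.
So no plan with fewer than 13 crossings exists, and this one achieves 13:
1. Technician goes to the rooftop with the haul-bot.  [the basement: the cut-bot, the drill-bot, the paint-bot, the scan-bot, the weld-bot | the rooftop: the haul-bot]
2. Technician goes back to the basement alone.  [the basement: the cut-bot, the drill-bot, the paint-bot, the scan-bot, the weld-bot | the rooftop: the haul-bot]
3. Technician goes to the rooftop with the cut-bot.  [the basement: the drill-bot, the paint-bot, the scan-bot, the weld-bot | the rooftop: the cut-bot, the haul-bot]
4. Technician goes back to the basement alone.  [the basement: the drill-bot, the paint-bot, the scan-bot, the weld-bot | the rooftop: the cut-bot, the haul-bot]
5. Technician goes to the rooftop with the weld-bot.  [the basement: the drill-bot, the paint-bot, the scan-bot | the rooftop: the cut-bot, the haul-bot, the weld-bot]
6. Technician goes back to the basement with the haul-bot.  [the basement: the drill-bot, the haul-bot, the paint-bot, the scan-bot | the rooftop: the cut-bot, the weld-bot]
7. Technician goes to the rooftop with the drill-bot.  [the basement: the haul-bot, the paint-bot, the scan-bot | the rooftop: the cut-bot, the drill-bot, the weld-bot]
8. Technician goes back to the basement alone.  [the basement: the haul-bot, the paint-bot, the scan-bot | the rooftop: the cut-bot, the drill-bot, the weld-bot]
9. Technician goes to the rooftop with the paint-bot.  [the basement: the haul-bot, the scan-bot | the rooftop: the cut-bot, the drill-bot, the paint-bot, the weld-bot]
10. Technician goes back to the basement alone.  [the basement: the haul-bot, the scan-bot | the rooftop: the cut-bot, the drill-bot, the paint-bot, the weld-bot]
11. Technician goes to the rooftop with the scan-bot.  [the basement: the haul-bot | the rooftop: the cut-bot, the drill-bot, the paint-bot, the scan-bot, the weld-bot]
12. Technician goes back to the basement alone.  [the basement: the haul-bot | the rooftop: the cut-bot, the drill-bot, the paint-bot, the scan-bot, the weld-bot]
13. Technician goes to the rooftop with the haul-bot.  [the basement: — | the rooftop: the cut-bot, the drill-bot, the haul-bot, the paint-bot, the scan-bot, the weld-bot]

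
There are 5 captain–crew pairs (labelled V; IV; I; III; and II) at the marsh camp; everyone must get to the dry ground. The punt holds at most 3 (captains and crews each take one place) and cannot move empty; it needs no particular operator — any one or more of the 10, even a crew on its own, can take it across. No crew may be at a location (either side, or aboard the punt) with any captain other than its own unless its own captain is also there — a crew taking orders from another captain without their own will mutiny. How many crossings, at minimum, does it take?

11

Counting alone: each trip to the dry ground takes at most 3 across and each return brings at least 1 back, so after t trips out (and t−1 returns) at most 3t − (t−1) of the 10 are across; that first reaches 10 at t = 5, so at least 9 crossings are needed.
The safety rule pushes this higher. Following every safe sequence of crossings, the most of the 10 that can be at the dry ground as the punt arrives there on crossing 9 is 9 — never all 10.
So no plan with fewer than 11 crossings exists, and this one achieves 11:
1. captain V and crew V cross → the dry ground.
2. captain V crosses ← the marsh camp.
3. crew I, crew III, and crew IV cross → the dry ground.
4. crew V crosses ← the marsh camp.
5. captain I, captain III, and captain IV cross → the dry ground.
6. captain IV and crew IV cross ← the marsh camp.
7. captain II, captain IV, and captain V cross → the dry ground.
8. crew I crosses ← the marsh camp.
9. crew IV and crew V cross → the dry ground.
10. crew V crosses ← the marsh camp.
11. crew I, crew II, and crew V cross → the dry ground.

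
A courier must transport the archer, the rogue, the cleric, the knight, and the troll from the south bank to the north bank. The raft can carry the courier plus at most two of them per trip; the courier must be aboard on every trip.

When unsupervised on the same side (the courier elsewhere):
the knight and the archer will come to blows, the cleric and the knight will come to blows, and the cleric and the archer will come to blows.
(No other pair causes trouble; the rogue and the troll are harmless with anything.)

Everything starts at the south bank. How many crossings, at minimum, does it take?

7

Counting alone: the courier can take at most 2 across per trip to the north bank, so moving all 5 needs at least 3 loaded trips out, with a return between consecutive ones — at least 5 crossings.
The safety rule pushes this higher. Following every safe sequence of crossings, the most of the 5 that can be at the north bank as the raft arrives there on crossing 5 is 4 — never all 5.
So no plan with fewer than 7 crossings exists, and this one achieves 7:
1. Courier goes to the north bank with the archer and the cleric.  [the south bank: the knight, the rogue, the troll | the north bank: the archer, the cleric]
2. Courier goes back to the south bank with the archer.  [the south bank: the archer, the knight, the rogue, the troll | the north bank: the cleric]
3. Courier goes to the north bank with the archer and the rogue.  [the south bank: the knight, the troll | the north bank: the archer, the cleric, the rogue]
4. Courier goes back to the south bank with the archer.  [the south bank: the archer, the knight, the troll | the north bank: the cleric, the rogue]
5. Courier goes to the north bank with the archer and the troll.  [the south bank: the knight | the north bank: the archer, the cleric, the rogue, the troll]
6. Courier goes back to the south bank with the archer.  [the south bank: the archer, the knight | the north bank: the cleric, the rogue, the troll]
7. Courier goes to the north bank with the archer and the knight.  [the south bank: — | the north bank: the archer, the cleric, the knight, the rogue, the troll]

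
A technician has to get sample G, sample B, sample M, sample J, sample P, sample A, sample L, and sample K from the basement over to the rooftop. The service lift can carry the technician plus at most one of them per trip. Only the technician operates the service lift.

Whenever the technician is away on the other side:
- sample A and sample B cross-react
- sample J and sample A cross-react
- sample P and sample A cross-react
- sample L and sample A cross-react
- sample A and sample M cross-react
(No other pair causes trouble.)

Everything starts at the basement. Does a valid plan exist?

Following every safe sequence of crossings from the start, the most of the 8 that can be at the rooftop as the service lift arrives there on crossings 1, 3, 5, 7 is 1, 2, 3, 4 respectively; the best ever achieved is 4 of 8.
From crossing 9 on, no configuration arises that was not already reachable earlier: only 52 distinct safe configurations (who is on which side, and where the service lift is) can ever be reached, none of them has everyone across, and every continuation just revisits them. So no valid plan exists.

No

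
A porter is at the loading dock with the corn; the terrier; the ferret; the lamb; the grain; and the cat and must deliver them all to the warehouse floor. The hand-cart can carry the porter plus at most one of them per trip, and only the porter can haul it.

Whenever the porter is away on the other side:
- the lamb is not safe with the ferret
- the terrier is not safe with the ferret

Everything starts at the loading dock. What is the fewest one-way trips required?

Counting alone: the porter can take at most 1 across per trip to the warehouse floor, so moving all 6 needs at least 6 loaded trips out, with a return between consecutive ones — at least 11 crossings.
The safety rule pushes this higher. Following every safe sequence of crossings, the most of the 6 that can be at the warehouse floor as the hand-cart arrives there on crossing 11 is 5 — never all 6.
So no plan with fewer than 13 crossings exists, and this one achieves 13:
1. Porter goes to the warehouse floor with the ferret.
2. Porter goes back to the loading dock alone.
3. Porter goes to the warehouse floor with the corn.
4. Porter goes back to the loading dock alone.
5. Porter goes to the warehouse floor with the terrier.
6. Porter goes back to the loading dock with the ferret.
7. Porter goes to the warehouse floor with the lamb.
8. Porter goes back to the loading dock alone.
9. Porter goes to the warehouse floor with the grain.
10. Porter goes back to the loading dock alone.
11. Porter goes to the warehouse floor with the cat.
12. Porter goes back to the loading dock alone.
13. Porter goes to the warehouse floor with the ferret.

13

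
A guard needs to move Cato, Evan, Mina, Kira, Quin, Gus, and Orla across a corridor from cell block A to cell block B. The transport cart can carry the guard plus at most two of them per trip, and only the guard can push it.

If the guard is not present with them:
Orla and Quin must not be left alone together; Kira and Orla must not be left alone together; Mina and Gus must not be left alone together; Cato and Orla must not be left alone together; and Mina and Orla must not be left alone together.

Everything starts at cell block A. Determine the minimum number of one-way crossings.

9

Counting alone: the guard can take at most 2 across per trip to cell block B, so moving all 7 needs at least 4 loaded trips out, with a return between consecutive ones — at least 7 crossings.
The safety rule pushes this higher. Following every safe sequence of crossings, the most of the 7 that can be at cell block B as the transport cart arrives there on crossing 7 is 6 — never all 7.
So no plan with fewer than 9 crossings exists, and this one achieves 9:
1. Guard goes to cell block B with Mina and Orla.  [cell block A: Cato, Evan, Gus, Kira, Quin | cell block B: Mina, Orla]
2. Guard goes back to cell block A with Mina.  [cell block A: Cato, Evan, Gus, Kira, Mina, Quin | cell block B: Orla]
3. Guard goes to cell block B with Cato and Mina.  [cell block A: Evan, Gus, Kira, Quin | cell block B: Cato, Mina, Orla]
4. Guard goes back to cell block A with Orla.  [cell block A: Evan, Gus, Kira, Orla, Quin | cell block B: Cato, Mina]
5. Guard goes to cell block B with Evan and Orla.  [cell block A: Gus, Kira, Quin | cell block B: Cato, Evan, Mina, Orla]
6. Guard goes back to cell block A with Orla.  [cell block A: Gus, Kira, Orla, Quin | cell block B: Cato, Evan, Mina]
7. Guard goes to cell block B with Kira and Quin.  [cell block A: Gus, Orla | cell block B: Cato, Evan, Kira, Mina, Quin]
8. Guard goes back to cell block A alone.  [cell block A: Gus, Orla | cell block B: Cato, Evan, Kira, Mina, Quin]
9. Guard goes to cell block B with Gus and Orla.  [cell block A: — | cell block B: Cato, Evan, Gus, Kira, Mina, Orla, Quin]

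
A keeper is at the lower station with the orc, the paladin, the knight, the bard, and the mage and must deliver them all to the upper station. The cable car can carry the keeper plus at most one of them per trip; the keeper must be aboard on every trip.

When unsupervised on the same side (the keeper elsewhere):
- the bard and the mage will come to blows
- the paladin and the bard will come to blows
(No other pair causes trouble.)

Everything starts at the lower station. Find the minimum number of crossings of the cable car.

Counting alone: the keeper can take at most 1 across per trip to the upper station, so moving all 5 needs at least 5 loaded trips out, with a return between consecutive ones — at least 9 crossings.
The safety rule pushes this higher. Following every safe sequence of crossings, the most of the 5 that can be at the upper station as the cable car arrives there on crossing 9 is 4 — never all 5.
So no plan with fewer than 11 crossings exists, and this one achieves 11:
1. Keeper goes to the upper station with the bard.  [the lower station: the knight, the mage, the orc, the paladin | the upper station: the bard]
2. Keeper goes back to the lower station alone.  [the lower station: the knight, the mage, the orc, the paladin | the upper station: the bard]
3. Keeper goes to the upper station with the orc.  [the lower station: the knight, the mage, the paladin | the upper station: the bard, the orc]
4. Keeper goes back to the lower station alone.  [the lower station: the knight, the mage, the paladin | the upper station: the bard, the orc]
5. Keeper goes to the upper station with the paladin.  [the lower station: the knight, the mage | the upper station: the bard, the orc, the paladin]
6. Keeper goes back to the lower station with the bard.  [the lower station: the bard, the knight, the mage | the upper station: the orc, the paladin]
7. Keeper goes to the upper station with the mage.  [the lower station: the bard, the knight | the upper station: the mage, the orc, the paladin]
8. Keeper goes back to the lower station alone.  [the lower station: the bard, the knight | the upper station: the mage, the orc, the paladin]
9. Keeper goes to the upper station with the knight.  [the lower station: the bard | the upper station: the knight, the mage, the orc, the paladin]
10. Keeper goes back to the lower station alone.  [the lower station: the bard | the upper station: the knight, the mage, the orc, the paladin]
11. Keeper goes to the upper station with the bard.  [the lower station: — | the upper station: the bard, the knight, the mage, the orc, the paladin]

11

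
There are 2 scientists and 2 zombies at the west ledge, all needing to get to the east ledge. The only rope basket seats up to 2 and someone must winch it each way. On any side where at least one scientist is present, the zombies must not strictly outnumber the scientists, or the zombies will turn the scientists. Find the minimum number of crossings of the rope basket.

Counting alone: each trip to the east ledge takes at most 2 across and each return brings at least 1 back, so after t trips out (and t−1 returns) at most 2t − (t−1) of the 4 are across; that first reaches 4 at t = 3, so at least 5 crossings are needed.
The plan below uses exactly 5 crossings, so it is optimal:
1. 2 zombies → the east ledge.  (the west ledge: 2S 0Z; the east ledge: 0S 2Z)
2. 1 zombie ← the west ledge.  (the west ledge: 2S 1Z; the east ledge: 0S 1Z)
3. 2 scientists → the east ledge.  (the west ledge: 0S 1Z; the east ledge: 2S 1Z)
4. 1 zombie ← the west ledge.  (the west ledge: 0S 2Z; the east ledge: 2S 0Z)
5. 2 zombies → the east ledge.  (the west ledge: 0S 0Z; the east ledge: 2S 2Z)

5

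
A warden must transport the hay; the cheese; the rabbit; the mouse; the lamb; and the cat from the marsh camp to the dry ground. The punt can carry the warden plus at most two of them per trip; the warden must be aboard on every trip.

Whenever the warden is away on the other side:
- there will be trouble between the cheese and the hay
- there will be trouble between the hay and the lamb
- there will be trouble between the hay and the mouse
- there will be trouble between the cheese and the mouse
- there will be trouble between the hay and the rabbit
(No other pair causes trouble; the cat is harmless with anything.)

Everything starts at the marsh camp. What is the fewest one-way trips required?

9

Counting alone: the warden can take at most 2 across per trip to the dry ground, so moving all 6 needs at least 3 loaded trips out, with a return between consecutive ones — at least 5 crossings.
The safety rule pushes this higher. Following every safe sequence of crossings, the most of the 6 that can be at the dry ground as the punt arrives there on crossings 5, 7 is 4, 5 respectively — never all 6.
So no plan with fewer than 9 crossings exists, and this one achieves 9:
1. Warden goes to the dry ground with the cheese and the hay.  [the marsh camp: the cat, the lamb, the mouse, the rabbit | the dry ground: the cheese, the hay]
2. Warden goes back to the marsh camp with the hay.  [the marsh camp: the cat, the hay, the lamb, the mouse, the rabbit | the dry ground: the cheese]
3. Warden goes to the dry ground with the hay and the rabbit.  [the marsh camp: the cat, the lamb, the mouse | the dry ground: the cheese, the hay, the rabbit]
4. Warden goes back to the marsh camp with the hay.  [the marsh camp: the cat, the hay, the lamb, the mouse | the dry ground: the cheese, the rabbit]
5. Warden goes to the dry ground with the hay and the lamb.  [the marsh camp: the cat, the mouse | the dry ground: the cheese, the hay, the lamb, the rabbit]
6. Warden goes back to the marsh camp with the hay.  [the marsh camp: the cat, the hay, the mouse | the dry ground: the cheese, the lamb, the rabbit]
7. Warden goes to the dry ground with the cat and the hay.  [the marsh camp: the mouse | the dry ground: the cat, the cheese, the hay, the lamb, the rabbit]
8. Warden goes back to the marsh camp with the hay.  [the marsh camp: the hay, the mouse | the dry ground: the cat, the cheese, the lamb, the rabbit]
9. Warden goes to the dry ground with the hay and the mouse.  [the marsh camp: — | the dry ground: the cat, the cheese, the hay, the lamb, the mouse, the rabbit]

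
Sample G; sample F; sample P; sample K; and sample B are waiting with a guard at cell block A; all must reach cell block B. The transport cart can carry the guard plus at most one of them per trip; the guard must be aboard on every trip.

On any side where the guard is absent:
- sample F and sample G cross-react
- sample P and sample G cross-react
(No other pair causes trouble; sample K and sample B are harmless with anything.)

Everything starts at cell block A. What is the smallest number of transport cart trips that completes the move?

11

Counting alone: the guard can take at most 1 across per trip to cell block B, so moving all 5 needs at least 5 loaded trips out, with a return between consecutive ones — at least 9 crossings.
The safety rule pushes this higher. Following every safe sequence of crossings, the most of the 5 that can be at cell block B as the transport cart arrives there on crossing 9 is 4 — never all 5.
So no plan with fewer than 11 crossings exists, and this one achieves 11:
1. Guard goes to cell block B with sample G.  [cell block A: sample B, sample F, sample K, sample P | cell block B: sample G]
2. Guard goes back to cell block A alone.  [cell block A: sample B, sample F, sample K, sample P | cell block B: sample G]
3. Guard goes to cell block B with sample F.  [cell block A: sample B, sample K, sample P | cell block B: sample F, sample G]
4. Guard goes back to cell block A with sample G.  [cell block A: sample B, sample G, sample K, sample P | cell block B: sample F]
5. Guard goes to cell block B with sample P.  [cell block A: sample B, sample G, sample K | cell block B: sample F, sample P]
6. Guard goes back to cell block A alone.  [cell block A: sample B, sample G, sample K | cell block B: sample F, sample P]
7. Guard goes to cell block B with sample K.  [cell block A: sample B, sample G | cell block B: sample F, sample K, sample P]
8. Guard goes back to cell block A alone.  [cell block A: sample B, sample G | cell block B: sample F, sample K, sample P]
9. Guard goes to cell block B with sample B.  [cell block A: sample G | cell block B: sample B, sample F, sample K, sample P]
10. Guard goes back to cell block A alone.  [cell block A: sample G | cell block B: sample B, sample F, sample K, sample P]
11. Guard goes to cell block B with sample G.  [cell block A: — | cell block B: sample B, sample F, sample G, sample K, sample P]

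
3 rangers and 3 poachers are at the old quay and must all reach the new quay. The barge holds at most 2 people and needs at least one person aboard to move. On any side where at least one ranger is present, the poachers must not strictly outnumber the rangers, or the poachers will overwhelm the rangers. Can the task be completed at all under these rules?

Yes

1. 2 poachers → the new quay.  (the old quay: 3R 1P; the new quay: 0R 2P)
2. 1 poacher ← the old quay.  (the old quay: 3R 2P; the new quay: 0R 1P)
3. 2 poachers → the new quay.  (the old quay: 3R 0P; the new quay: 0R 3P)
4. 1 poacher ← the old quay.  (the old quay: 3R 1P; the new quay: 0R 2P)
5. 2 rangers → the new quay.  (the old quay: 1R 1P; the new quay: 2R 2P)
6. 1 ranger and 1 poacher ← the old quay.  (the old quay: 2R 2P; the new quay: 1R 1P)
7. 2 rangers → the new quay.  (the old quay: 0R 2P; the new quay: 3R 1P)
8. 1 poacher ← the old quay.  (the old quay: 0R 3P; the new quay: 3R 0P)
9. 2 poachers → the new quay.  (the old quay: 0R 1P; the new quay: 3R 2P)
10. 1 poacher ← the old quay.  (the old quay: 0R 2P; the new quay: 3R 1P)
11. 2 poachers → the new quay.  (the old quay: 0R 0P; the new quay: 3R 3P)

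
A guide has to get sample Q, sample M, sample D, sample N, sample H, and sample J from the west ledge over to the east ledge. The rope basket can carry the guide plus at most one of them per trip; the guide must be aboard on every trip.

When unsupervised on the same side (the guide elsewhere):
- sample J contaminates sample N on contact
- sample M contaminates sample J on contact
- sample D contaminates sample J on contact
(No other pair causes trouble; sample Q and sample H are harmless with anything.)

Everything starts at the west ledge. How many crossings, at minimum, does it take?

Following every safe sequence of crossings from the start, the most of the 6 that can be at the east ledge as the rope basket arrives there on crossings 1, 3, 5, 7 is 1, 2, 3, 4 respectively; the best ever achieved is 4 of 6.
From crossing 9 on, no configuration arises that was not already reachable earlier: only 36 distinct safe configurations (who is on which side, and where the rope basket is) can ever be reached, none of them has everyone across, and every continuation just revisits them. So no valid plan exists.

impossible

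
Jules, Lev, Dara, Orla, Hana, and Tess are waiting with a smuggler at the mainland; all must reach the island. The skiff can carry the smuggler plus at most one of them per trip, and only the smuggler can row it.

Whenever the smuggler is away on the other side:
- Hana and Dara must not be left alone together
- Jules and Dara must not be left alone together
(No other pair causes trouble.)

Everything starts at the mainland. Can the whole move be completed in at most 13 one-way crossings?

Yes

Yes — this plan uses 13 crossings (≤ 13):
1. Smuggler goes to the island with Dara.  [the mainland: Hana, Jules, Lev, Orla, Tess | the island: Dara]
2. Smuggler goes back to the mainland alone.  [the mainland: Hana, Jules, Lev, Orla, Tess | the island: Dara]
3. Smuggler goes to the island with Jules.  [the mainland: Hana, Lev, Orla, Tess | the island: Dara, Jules]
4. Smuggler goes back to the mainland with Dara.  [the mainland: Dara, Hana, Lev, Orla, Tess | the island: Jules]
5. Smuggler goes to the island with Hana.  [the mainland: Dara, Lev, Orla, Tess | the island: Hana, Jules]
6. Smuggler goes back to the mainland alone.  [the mainland: Dara, Lev, Orla, Tess | the island: Hana, Jules]
7. Smuggler goes to the island with Lev.  [the mainland: Dara, Orla, Tess | the island: Hana, Jules, Lev]
8. Smuggler goes back to the mainland alone.  [the mainland: Dara, Orla, Tess | the island: Hana, Jules, Lev]
9. Smuggler goes to the island with Orla.  [the mainland: Dara, Tess | the island: Hana, Jules, Lev, Orla]
10. Smuggler goes back to the mainland alone.  [the mainland: Dara, Tess | the island: Hana, Jules, Lev, Orla]
11. Smuggler goes to the island with Tess.  [the mainland: Dara | the island: Hana, Jules, Lev, Orla, Tess]
12. Smuggler goes back to the mainland alone.  [the mainland: Dara | the island: Hana, Jules, Lev, Orla, Tess]
13. Smuggler goes to the island with Dara.  [the mainland: — | the island: Dara, Hana, Jules, Lev, Orla, Tess]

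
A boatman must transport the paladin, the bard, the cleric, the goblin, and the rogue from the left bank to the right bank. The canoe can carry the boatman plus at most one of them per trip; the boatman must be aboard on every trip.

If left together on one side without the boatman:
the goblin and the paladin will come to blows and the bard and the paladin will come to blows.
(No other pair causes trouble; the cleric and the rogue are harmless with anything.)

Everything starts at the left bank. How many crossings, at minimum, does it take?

11

Counting alone: the boatman can take at most 1 across per trip to the right bank, so moving all 5 needs at least 5 loaded trips out, with a return between consecutive ones — at least 9 crossings.
The safety rule pushes this higher. Following every safe sequence of crossings, the most of the 5 that can be at the right bank as the canoe arrives there on crossing 9 is 4 — never all 5.
So no plan with fewer than 11 crossings exists, and this one achieves 11:
1. Boatman goes to the right bank with the paladin.  [the left bank: the bard, the cleric, the goblin, the rogue | the right bank: the paladin]
2. Boatman goes back to the left bank alone.  [the left bank: the bard, the cleric, the goblin, the rogue | the right bank: the paladin]
3. Boatman goes to the right bank with the bard.  [the left bank: the cleric, the goblin, the rogue | the right bank: the bard, the paladin]
4. Boatman goes back to the left bank with the paladin.  [the left bank: the cleric, the goblin, the paladin, the rogue | the right bank: the bard]
5. Boatman goes to the right bank with the goblin.  [the left bank: the cleric, the paladin, the rogue | the right bank: the bard, the goblin]
6. Boatman goes back to the left bank alone.  [the left bank: the cleric, the paladin, the rogue | the right bank: the bard, the goblin]
7. Boatman goes to the right bank with the cleric.  [the left bank: the paladin, the rogue | the right bank: the bard, the cleric, the goblin]
8. Boatman goes back to the left bank alone.  [the left bank: the paladin, the rogue | the right bank: the bard, the cleric, the goblin]
9. Boatman goes to the right bank with the rogue.  [the left bank: the paladin | the right bank: the bard, the cleric, the goblin, the rogue]
10. Boatman goes back to the left bank alone.  [the left bank: the paladin | the right bank: the bard, the cleric, the goblin, the rogue]
11. Boatman goes to the right bank with the paladin.  [the left bank: — | the right bank: the bard, the cleric, the goblin, the paladin, the rogue]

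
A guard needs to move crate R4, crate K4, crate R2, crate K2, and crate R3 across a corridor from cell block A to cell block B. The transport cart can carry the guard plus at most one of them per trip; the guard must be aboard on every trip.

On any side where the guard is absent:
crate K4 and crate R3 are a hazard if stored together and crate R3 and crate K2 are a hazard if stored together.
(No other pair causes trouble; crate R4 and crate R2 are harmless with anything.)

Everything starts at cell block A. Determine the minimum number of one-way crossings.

11

Counting alone: the guard can take at most 1 across per trip to cell block B, so moving all 5 needs at least 5 loaded trips out, with a return between consecutive ones — at least 9 crossings.
The safety rule pushes this higher. Following every safe sequence of crossings, the most of the 5 that can be at cell block B as the transport cart arrives there on crossing 9 is 4 — never all 5.
So no plan with fewer than 11 crossings exists, and this one achieves 11:
1. Guard goes to cell block B with crate R3.
2. Guard goes back to cell block A alone.
3. Guard goes to cell block B with crate R4.
4. Guard goes back to cell block A alone.
5. Guard goes to cell block B with crate K4.
6. Guard goes back to cell block A with crate R3.
7. Guard goes to cell block B with crate K2.
8. Guard goes back to cell block A alone.
9. Guard goes to cell block B with crate R2.
10. Guard goes back to cell block A alone.
11. Guard goes to cell block B with crate R3.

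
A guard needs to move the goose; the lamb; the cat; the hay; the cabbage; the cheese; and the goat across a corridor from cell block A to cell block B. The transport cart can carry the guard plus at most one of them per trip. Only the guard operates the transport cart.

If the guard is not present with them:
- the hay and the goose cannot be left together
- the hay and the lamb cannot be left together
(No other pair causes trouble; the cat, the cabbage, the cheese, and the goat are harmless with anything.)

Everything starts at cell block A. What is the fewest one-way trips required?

Counting alone: the guard can take at most 1 across per trip to cell block B, so moving all 7 needs at least 7 loaded trips out, with a return between consecutive ones — at least 13 crossings.
The safety rule pushes this higher. Following every safe sequence of crossings, the most of the 7 that can be at cell block B as the transport cart arrives there on crossing 13 is 6 — never all 7.
So no plan with fewer than 15 crossings exists, and this one achieves 15:
1. Guard goes to cell block B with the hay.  [cell block A: the cabbage, the cat, the cheese, the goat, the goose, the lamb | cell block B: the hay]
2. Guard goes back to cell block A alone.  [cell block A: the cabbage, the cat, the cheese, the goat, the goose, the lamb | cell block B: the hay]
3. Guard goes to cell block B with the goose.  [cell block A: the cabbage, the cat, the cheese, the goat, the lamb | cell block B: the goose, the hay]
4. Guard goes back to cell block A with the hay.  [cell block A: the cabbage, the cat, the cheese, the goat, the hay, the lamb | cell block B: the goose]
5. Guard goes to cell block B with the lamb.  [cell block A: the cabbage, the cat, the cheese, the goat, the hay | cell block B: the goose, the lamb]
6. Guard goes back to cell block A alone.  [cell block A: the cabbage, the cat, the cheese, the goat, the hay | cell block B: the goose, the lamb]
7. Guard goes to cell block B with the cat.  [cell block A: the cabbage, the cheese, the goat, the hay | cell block B: the cat, the goose, the lamb]
8. Guard goes back to cell block A alone.  [cell block A: the cabbage, the cheese, the goat, the hay | cell block B: the cat, the goose, the lamb]
9. Guard goes to cell block B with the cabbage.  [cell block A: the cheese, the goat, the hay | cell block B: the cabbage, the cat, the goose, the lamb]
10. Guard goes back to cell block A alone.  [cell block A: the cheese, the goat, the hay | cell block B: the cabbage, the cat, the goose, the lamb]
11. Guard goes to cell block B with the cheese.  [cell block A: the goat, the hay | cell block B: the cabbage, the cat, the cheese, the goose, the lamb]
12. Guard goes back to cell block A alone.  [cell block A: the goat, the hay | cell block B: the cabbage, the cat, the cheese, the goose, the lamb]
13. Guard goes to cell block B with the goat.  [cell block A: the hay | cell block B: the cabbage, the cat, the cheese, the goat, the goose, the lamb]
14. Guard goes back to cell block A alone.  [cell block A: the hay | cell block B: the cabbage, the cat, the cheese, the goat, the goose, the lamb]
15. Guard goes to cell block B with the hay.  [cell block A: — | cell block B: the cabbage, the cat, the cheese, the goat, the goose, the hay, the lamb]

15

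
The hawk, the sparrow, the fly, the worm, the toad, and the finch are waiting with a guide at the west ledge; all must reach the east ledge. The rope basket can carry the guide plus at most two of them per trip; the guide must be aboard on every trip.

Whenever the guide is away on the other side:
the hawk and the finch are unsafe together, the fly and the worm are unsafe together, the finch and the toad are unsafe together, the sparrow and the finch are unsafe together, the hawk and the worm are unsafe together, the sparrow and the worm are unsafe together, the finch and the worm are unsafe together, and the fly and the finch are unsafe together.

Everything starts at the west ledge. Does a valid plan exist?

Following every safe sequence of crossings from the start, the most of the 6 that can be at the east ledge as the rope basket arrives there on crossings 1, 3, 5 is 2, 3, 4 respectively; the best ever achieved is 4 of 6.
From crossing 7 on, no configuration arises that was not already reachable earlier: only 19 distinct safe configurations (who is on which side, and where the rope basket is) can ever be reached, none of them has everyone across, and every continuation just revisits them. So no valid plan exists.

No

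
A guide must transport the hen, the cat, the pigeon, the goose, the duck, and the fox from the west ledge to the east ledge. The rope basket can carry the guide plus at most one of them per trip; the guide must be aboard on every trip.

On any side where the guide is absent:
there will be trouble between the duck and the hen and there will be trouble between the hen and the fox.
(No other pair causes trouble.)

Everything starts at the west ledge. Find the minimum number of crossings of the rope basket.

Counting alone: the guide can take at most 1 across per trip to the east ledge, so moving all 6 needs at least 6 loaded trips out, with a return between consecutive ones — at least 11 crossings.
The safety rule pushes this higher. Following every safe sequence of crossings, the most of the 6 that can be at the east ledge as the rope basket arrives there on crossing 11 is 5 — never all 6.
So no plan with fewer than 13 crossings exists, and this one achieves 13:
1. Guide goes to the east ledge with the hen.  [the west ledge: the cat, the duck, the fox, the goose, the pigeon | the east ledge: the hen]
2. Guide goes back to the west ledge alone.  [the west ledge: the cat, the duck, the fox, the goose, the pigeon | the east ledge: the hen]
3. Guide goes to the east ledge with the cat.  [the west ledge: the duck, the fox, the goose, the pigeon | the east ledge: the cat, the hen]
4. Guide goes back to the west ledge alone.  [the west ledge: the duck, the fox, the goose, the pigeon | the east ledge: the cat, the hen]
5. Guide goes to the east ledge with the pigeon.  [the west ledge: the duck, the fox, the goose | the east ledge: the cat, the hen, the pigeon]
6. Guide goes back to the west ledge alone.  [the west ledge: the duck, the fox, the goose | the east ledge: the cat, the hen, the pigeon]
7. Guide goes to the east ledge with the goose.  [the west ledge: the duck, the fox | the east ledge: the cat, the goose, the hen, the pigeon]
8. Guide goes back to the west ledge alone.  [the west ledge: the duck, the fox | the east ledge: the cat, the goose, the hen, the pigeon]
9. Guide goes to the east ledge with the duck.  [the west ledge: the fox | the east ledge: the cat, the duck, the goose, the hen, the pigeon]
10. Guide goes back to the west ledge with the hen.  [the west ledge: the fox, the hen | the east ledge: the cat, the duck, the goose, the pigeon]
11. Guide goes to the east ledge with the fox.  [the west ledge: the hen | the east ledge: the cat, the duck, the fox, the goose, the pigeon]
12. Guide goes back to the west ledge alone.  [the west ledge: the hen | the east ledge: the cat, the duck, the fox, the goose, the pigeon]
13. Guide goes to the east ledge with the hen.  [the west ledge: — | the east ledge: the cat, the duck, the fox, the goose, the hen, the pigeon]

13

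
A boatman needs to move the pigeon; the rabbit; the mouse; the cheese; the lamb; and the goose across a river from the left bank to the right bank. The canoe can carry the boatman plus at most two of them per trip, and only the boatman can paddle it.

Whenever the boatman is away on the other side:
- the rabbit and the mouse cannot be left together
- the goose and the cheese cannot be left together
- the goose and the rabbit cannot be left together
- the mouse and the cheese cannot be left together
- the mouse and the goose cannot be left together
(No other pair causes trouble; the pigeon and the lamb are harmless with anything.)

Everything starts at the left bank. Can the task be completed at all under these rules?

Yes

1. Boatman goes to the right bank with the goose and the mouse.
2. Boatman goes back to the left bank with the mouse.
3. Boatman goes to the right bank with the mouse and the pigeon.
4. Boatman goes back to the left bank with the mouse.
5. Boatman goes to the right bank with the cheese and the rabbit.
6. Boatman goes back to the left bank with the goose.
7. Boatman goes to the right bank with the lamb and the mouse.
8. Boatman goes back to the left bank with the mouse.
9. Boatman goes to the right bank with the goose and the mouse.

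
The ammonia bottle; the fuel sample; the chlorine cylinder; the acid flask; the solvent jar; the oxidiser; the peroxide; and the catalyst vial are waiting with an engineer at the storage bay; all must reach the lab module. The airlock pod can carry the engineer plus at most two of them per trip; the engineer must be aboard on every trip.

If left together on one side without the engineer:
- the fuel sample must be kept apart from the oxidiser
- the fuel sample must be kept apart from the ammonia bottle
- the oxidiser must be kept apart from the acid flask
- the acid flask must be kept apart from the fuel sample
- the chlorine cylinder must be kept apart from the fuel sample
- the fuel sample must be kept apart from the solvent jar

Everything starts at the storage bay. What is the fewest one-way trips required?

Counting alone: the engineer can take at most 2 across per trip to the lab module, so moving all 8 needs at least 4 loaded trips out, with a return between consecutive ones — at least 7 crossings.
The safety rule pushes this higher. Following every safe sequence of crossings, the most of the 8 that can be at the lab module as the airlock pod arrives there on crossings 7, 9, 11 is 5, 6, 7 respectively — never all 8.
So no plan with fewer than 13 crossings exists, and this one achieves 13:
1. Engineer goes to the lab module with the acid flask and the fuel sample.
2. Engineer goes back to the storage bay with the fuel sample.
3. Engineer goes to the lab module with the ammonia bottle and the fuel sample.
4. Engineer goes back to the storage bay with the fuel sample.
5. Engineer goes to the lab module with the chlorine cylinder and the fuel sample.
6. Engineer goes back to the storage bay with the fuel sample.
7. Engineer goes to the lab module with the fuel sample and the solvent jar.
8. Engineer goes back to the storage bay with the fuel sample.
9. Engineer goes to the lab module with the fuel sample and the peroxide.
10. Engineer goes back to the storage bay with the fuel sample.
11. Engineer goes to the lab module with the catalyst vial and the fuel sample.
12. Engineer goes back to the storage bay with the fuel sample.
13. Engineer goes to the lab module with the fuel sample and the oxidiser.

13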